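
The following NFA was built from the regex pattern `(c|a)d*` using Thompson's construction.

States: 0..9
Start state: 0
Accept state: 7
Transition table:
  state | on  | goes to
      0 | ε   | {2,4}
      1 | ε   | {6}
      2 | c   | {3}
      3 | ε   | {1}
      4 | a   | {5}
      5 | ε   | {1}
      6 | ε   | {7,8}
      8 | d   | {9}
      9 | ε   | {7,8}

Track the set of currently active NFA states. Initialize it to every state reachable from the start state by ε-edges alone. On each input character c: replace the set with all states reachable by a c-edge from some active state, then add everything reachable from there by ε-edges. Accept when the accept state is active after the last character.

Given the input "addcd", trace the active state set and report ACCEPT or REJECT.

initial (ε-close {0}): {0,2,4}
'a' @ 1: {1,5,6,7,8}  [accepting]
'd' @ 2: {7,8,9}  [accepting]
'd' @ 3: {7,8,9}  [accepting]
'c' @ 4: {}  — dead — no transitions
rest 'd' ignored (set empty)
after full input: {}  (accept=7 not in)

Answer: REJECT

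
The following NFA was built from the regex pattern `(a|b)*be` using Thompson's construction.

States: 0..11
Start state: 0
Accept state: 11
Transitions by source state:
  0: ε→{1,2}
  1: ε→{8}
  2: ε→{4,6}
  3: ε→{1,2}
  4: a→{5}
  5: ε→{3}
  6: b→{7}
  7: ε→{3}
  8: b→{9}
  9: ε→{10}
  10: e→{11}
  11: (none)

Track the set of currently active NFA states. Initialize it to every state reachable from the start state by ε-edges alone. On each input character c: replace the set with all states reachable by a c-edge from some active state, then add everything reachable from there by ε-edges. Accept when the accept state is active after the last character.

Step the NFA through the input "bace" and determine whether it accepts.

S₀ = ε-closure({0}) = {0,1,2,4,6,8}
'b' @ 1: {1,2,3,4,6,7,8,9,10}
'a' @ 2: {1,2,3,4,5,6,8}
'c' @ 3: {}  — no active states
rest 'e' ignored (set empty)
final: {}; accept 11 not in set

Answer: REJECT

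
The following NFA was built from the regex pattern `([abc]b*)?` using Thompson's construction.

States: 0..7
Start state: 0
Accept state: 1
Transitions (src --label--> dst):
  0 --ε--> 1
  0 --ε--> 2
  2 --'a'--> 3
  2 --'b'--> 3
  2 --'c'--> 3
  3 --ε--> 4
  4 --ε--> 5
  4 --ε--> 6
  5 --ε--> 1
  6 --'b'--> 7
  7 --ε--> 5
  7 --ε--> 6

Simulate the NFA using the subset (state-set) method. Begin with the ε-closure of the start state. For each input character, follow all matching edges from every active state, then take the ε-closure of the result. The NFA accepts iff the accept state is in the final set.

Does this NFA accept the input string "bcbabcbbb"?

Answer: REJECT

Steps:
initial (ε-close {0}): {0,1,2}
'b' @ 1: {1,3,4,5,6}  ✓accept
'c' @ 2: {}  — state set empty
rest 'babcbbb' ignored (set empty)
final: {}; accept 1 not in set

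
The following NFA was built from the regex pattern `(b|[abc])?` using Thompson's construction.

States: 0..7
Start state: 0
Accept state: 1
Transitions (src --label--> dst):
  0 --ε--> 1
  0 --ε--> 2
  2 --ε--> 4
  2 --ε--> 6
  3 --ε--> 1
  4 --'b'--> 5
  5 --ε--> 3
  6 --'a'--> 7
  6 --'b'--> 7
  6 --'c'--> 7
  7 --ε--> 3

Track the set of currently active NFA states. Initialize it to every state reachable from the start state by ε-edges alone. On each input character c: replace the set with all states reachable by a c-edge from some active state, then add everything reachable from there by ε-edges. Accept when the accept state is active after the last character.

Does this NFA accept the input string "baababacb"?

S₀ = ε-closure({0}) = {0,1,2,4,6}
'b' @ 1: {1,3,5,7}  [accepting]
'a' @ 2: {}  — state set empty
rest 'ababacb' ignored (set empty)
after full input: {}  (accept=1 not in)

Answer: REJECT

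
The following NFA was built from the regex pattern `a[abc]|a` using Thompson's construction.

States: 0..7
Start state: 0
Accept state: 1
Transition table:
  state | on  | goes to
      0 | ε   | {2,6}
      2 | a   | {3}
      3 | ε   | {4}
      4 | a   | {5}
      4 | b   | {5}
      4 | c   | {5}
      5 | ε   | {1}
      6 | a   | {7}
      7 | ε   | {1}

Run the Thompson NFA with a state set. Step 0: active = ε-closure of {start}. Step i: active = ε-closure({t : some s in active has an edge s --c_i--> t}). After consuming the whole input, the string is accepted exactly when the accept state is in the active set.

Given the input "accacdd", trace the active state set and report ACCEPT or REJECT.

S₀ = ε-closure({0}) = {0,2,6}
'a' @ 1: {1,3,4,7}  [accepting]
'c' @ 2: {1,5}  [accepting]
'c' @ 3: {}  — no active states
rest 'acdd' ignored (set empty)
final: {}; accept 1 not in set

Answer: REJECT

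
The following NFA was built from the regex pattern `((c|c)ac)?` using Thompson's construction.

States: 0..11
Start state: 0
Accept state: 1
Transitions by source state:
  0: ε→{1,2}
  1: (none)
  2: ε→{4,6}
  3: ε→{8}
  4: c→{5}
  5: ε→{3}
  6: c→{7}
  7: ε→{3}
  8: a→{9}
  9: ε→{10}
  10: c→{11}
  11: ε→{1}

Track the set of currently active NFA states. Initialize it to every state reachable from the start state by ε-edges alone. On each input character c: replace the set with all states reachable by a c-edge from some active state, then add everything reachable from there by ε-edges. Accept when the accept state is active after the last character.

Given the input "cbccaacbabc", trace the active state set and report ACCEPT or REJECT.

Answer: REJECT

Steps:
initial (ε-close {0}): {0,1,2,4,6}
'c' @ 1: {3,5,7,8}
'b' @ 2: {}  — no active states
rest 'ccaacbabc' ignored (set empty)
after full input: {}  (accept=1 not in)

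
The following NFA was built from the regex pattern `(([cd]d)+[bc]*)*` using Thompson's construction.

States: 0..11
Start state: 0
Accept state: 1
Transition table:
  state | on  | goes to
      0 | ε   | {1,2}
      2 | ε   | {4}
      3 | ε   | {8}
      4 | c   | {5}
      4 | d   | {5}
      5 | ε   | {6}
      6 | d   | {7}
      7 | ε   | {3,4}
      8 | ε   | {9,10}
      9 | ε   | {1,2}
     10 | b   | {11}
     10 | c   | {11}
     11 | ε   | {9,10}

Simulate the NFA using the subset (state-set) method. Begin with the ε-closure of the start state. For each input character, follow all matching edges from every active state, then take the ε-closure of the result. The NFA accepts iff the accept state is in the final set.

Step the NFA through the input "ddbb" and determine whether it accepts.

Answer: ACCEPT

Trace:
S₀ = ε-closure({0}) = {0,1,2,4}
'd' @ 1: {5,6}
'd' @ 2: {1,2,3,4,7,8,9,10}  (accept∈set)
'b' @ 3: {1,2,4,9,10,11}  (accept∈set)
'b' @ 4: {1,2,4,9,10,11}  (accept∈set)
end set {1,2,4,9,10,11} — state 1 in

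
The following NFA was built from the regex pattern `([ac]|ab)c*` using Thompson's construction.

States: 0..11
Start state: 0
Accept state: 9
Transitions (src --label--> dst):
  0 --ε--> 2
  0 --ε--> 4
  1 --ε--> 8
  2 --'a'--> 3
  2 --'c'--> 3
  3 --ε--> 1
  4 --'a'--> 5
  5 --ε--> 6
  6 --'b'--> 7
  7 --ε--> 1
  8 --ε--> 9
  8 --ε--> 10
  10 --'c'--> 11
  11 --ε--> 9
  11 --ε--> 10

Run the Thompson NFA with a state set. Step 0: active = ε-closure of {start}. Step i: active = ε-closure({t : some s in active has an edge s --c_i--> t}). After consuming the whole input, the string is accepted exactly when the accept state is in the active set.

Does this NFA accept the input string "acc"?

Answer: ACCEPT

Trace:
start: ε-closure({0}) = {0,2,4}
'a' @ 1: {1,3,5,6,8,9,10}  (accept∈set)
'c' @ 2: {9,10,11}  (accept∈set)
'c' @ 3: {9,10,11}  (accept∈set)
final: {9,10,11}; accept 9 in set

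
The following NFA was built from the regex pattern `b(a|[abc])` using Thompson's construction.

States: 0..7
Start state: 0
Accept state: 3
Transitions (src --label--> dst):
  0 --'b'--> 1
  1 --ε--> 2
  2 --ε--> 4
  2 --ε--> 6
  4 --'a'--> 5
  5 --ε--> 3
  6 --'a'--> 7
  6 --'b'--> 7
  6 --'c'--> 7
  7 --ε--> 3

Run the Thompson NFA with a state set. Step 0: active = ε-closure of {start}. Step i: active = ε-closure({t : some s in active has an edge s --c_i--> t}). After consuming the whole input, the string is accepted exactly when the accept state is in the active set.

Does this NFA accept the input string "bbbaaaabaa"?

Answer: REJECT

Steps:
start: ε-closure({0}) = {0}
'b' @ 1: {1,2,4,6}
'b' @ 2: {3,7}  ✓accept
'b' @ 3: {}  — no active states
rest 'aaaabaa' ignored (set empty)
after full input: {}  (accept=3 not in)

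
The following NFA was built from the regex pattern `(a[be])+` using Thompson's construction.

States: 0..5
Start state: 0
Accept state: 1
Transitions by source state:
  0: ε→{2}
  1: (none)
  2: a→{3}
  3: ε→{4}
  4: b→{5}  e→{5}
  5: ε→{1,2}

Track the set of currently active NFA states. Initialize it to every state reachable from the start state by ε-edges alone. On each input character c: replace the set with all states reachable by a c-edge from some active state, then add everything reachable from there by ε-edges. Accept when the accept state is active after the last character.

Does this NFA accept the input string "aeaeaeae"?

Answer: ACCEPT

Trace:
initial (ε-close {0}): {0,2}
'a' @ 1: {3,4}
'e' @ 2: {1,2,5}  ✓accept
'a' @ 3: {3,4}
'e' @ 4: {1,2,5}  ✓accept
'a' @ 5: {3,4}
'e' @ 6: {1,2,5}  ✓accept
'a' @ 7: {3,4}
'e' @ 8: {1,2,5}  ✓accept
final: {1,2,5}; accept 1 in set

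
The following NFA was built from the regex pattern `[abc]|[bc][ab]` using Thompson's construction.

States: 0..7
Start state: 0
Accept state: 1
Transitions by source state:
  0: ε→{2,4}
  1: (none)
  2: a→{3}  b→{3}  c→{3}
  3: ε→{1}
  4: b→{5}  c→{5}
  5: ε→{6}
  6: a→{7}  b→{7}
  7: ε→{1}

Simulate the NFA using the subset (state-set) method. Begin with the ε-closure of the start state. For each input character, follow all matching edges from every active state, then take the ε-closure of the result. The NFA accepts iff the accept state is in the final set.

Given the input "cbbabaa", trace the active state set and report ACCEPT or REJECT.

Answer: REJECT

Trace:
initial (ε-close {0}): {0,2,4}
'c' @ 1: {1,3,5,6}  (accept∈set)
'b' @ 2: {1,7}  (accept∈set)
'b' @ 3: {}  — state set empty
rest 'abaa' ignored (set empty)
final: {}; accept 1 not in set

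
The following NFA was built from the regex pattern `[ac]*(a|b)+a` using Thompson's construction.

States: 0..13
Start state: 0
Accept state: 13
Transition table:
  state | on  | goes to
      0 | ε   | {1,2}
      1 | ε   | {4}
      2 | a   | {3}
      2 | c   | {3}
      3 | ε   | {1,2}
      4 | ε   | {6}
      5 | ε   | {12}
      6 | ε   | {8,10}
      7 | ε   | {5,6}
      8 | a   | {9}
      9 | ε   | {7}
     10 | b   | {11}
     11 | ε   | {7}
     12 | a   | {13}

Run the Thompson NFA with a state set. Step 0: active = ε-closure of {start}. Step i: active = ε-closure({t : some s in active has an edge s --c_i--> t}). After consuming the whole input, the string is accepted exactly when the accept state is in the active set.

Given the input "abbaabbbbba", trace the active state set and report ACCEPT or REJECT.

start: ε-closure({0}) = {0,1,2,4,6,8,10}
'a' @ 1: {1,2,3,4,5,6,7,8,9,10,12}
'b' @ 2: {5,6,7,8,10,11,12}
'b' @ 3: {5,6,7,8,10,11,12}
'a' @ 4: {5,6,7,8,9,10,12,13}  [accepting]
'a' @ 5: {5,6,7,8,9,10,12,13}  [accepting]
'b' @ 6: {5,6,7,8,10,11,12}
'b' @ 7: {5,6,7,8,10,11,12}
'b' @ 8: {5,6,7,8,10,11,12}
'b' @ 9: {5,6,7,8,10,11,12}
'b' @ 10: {5,6,7,8,10,11,12}
'a' @ 11: {5,6,7,8,9,10,12,13}  [accepting]
final: {5,6,7,8,9,10,12,13}; accept 13 in set

Answer: ACCEPT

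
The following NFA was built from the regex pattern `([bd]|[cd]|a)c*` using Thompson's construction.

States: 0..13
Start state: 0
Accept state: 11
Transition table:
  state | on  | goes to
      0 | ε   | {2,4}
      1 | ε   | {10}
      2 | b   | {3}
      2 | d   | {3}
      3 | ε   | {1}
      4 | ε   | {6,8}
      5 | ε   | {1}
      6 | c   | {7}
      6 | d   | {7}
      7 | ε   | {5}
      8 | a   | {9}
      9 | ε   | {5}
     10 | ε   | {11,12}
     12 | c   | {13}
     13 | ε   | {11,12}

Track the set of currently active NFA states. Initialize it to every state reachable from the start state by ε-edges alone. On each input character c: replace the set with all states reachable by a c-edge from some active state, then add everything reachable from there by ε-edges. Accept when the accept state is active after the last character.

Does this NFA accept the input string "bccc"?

Answer: ACCEPT

Steps:
initial (ε-close {0}): {0,2,4,6,8}
'b' @ 1: {1,3,10,11,12}  (accept∈set)
'c' @ 2: {11,12,13}  (accept∈set)
'c' @ 3: {11,12,13}  (accept∈set)
'c' @ 4: {11,12,13}  (accept∈set)
final: {11,12,13}; accept 11 in set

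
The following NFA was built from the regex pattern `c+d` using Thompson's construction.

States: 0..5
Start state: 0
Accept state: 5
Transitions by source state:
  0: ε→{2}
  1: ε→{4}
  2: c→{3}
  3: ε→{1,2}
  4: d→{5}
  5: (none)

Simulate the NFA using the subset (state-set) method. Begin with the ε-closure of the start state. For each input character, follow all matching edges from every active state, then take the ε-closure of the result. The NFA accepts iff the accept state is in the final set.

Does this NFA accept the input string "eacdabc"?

initial (ε-close {0}): {0,2}
'e' @ 1: {}  — state set empty
rest 'acdabc' ignored (set empty)
end set {} — state 5 not in

Answer: REJECT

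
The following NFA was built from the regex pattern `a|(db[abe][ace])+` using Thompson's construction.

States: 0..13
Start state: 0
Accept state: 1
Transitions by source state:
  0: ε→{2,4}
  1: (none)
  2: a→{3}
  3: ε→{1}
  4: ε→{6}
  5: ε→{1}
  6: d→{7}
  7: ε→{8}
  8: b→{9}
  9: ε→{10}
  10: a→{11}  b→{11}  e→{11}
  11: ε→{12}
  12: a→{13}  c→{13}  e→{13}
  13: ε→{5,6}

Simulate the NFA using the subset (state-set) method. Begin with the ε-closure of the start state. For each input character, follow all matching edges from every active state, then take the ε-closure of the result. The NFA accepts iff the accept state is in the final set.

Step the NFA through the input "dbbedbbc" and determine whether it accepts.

S₀ = ε-closure({0}) = {0,2,4,6}
'd' @ 1: {7,8}
'b' @ 2: {9,10}
'b' @ 3: {11,12}
'e' @ 4: {1,5,6,13}  (accept∈set)
'd' @ 5: {7,8}
'b' @ 6: {9,10}
'b' @ 7: {11,12}
'c' @ 8: {1,5,6,13}  (accept∈set)
final: {1,5,6,13}; accept 1 in set

Answer: ACCEPT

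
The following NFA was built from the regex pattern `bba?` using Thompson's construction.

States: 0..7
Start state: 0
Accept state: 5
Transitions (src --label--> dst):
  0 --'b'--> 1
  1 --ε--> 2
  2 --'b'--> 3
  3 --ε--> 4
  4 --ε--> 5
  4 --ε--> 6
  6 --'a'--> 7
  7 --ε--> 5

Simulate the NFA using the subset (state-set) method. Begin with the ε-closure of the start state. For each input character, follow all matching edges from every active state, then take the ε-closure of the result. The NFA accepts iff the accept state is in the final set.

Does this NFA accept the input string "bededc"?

S₀ = ε-closure({0}) = {0}
'b' @ 1: {1,2}
'e' @ 2: {}  — state set empty
rest 'dedc' ignored (set empty)
end set {} — state 5 not in

Answer: REJECT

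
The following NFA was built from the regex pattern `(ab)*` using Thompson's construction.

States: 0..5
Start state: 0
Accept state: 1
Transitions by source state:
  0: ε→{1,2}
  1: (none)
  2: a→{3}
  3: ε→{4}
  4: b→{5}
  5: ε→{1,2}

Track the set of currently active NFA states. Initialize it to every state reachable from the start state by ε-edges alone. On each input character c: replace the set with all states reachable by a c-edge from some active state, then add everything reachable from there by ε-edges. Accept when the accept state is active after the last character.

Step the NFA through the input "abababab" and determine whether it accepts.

S₀ = ε-closure({0}) = {0,1,2}
'a' @ 1: {3,4}
'b' @ 2: {1,2,5}  [accepting]
'a' @ 3: {3,4}
'b' @ 4: {1,2,5}  [accepting]
'a' @ 5: {3,4}
'b' @ 6: {1,2,5}  [accepting]
'a' @ 7: {3,4}
'b' @ 8: {1,2,5}  [accepting]
final: {1,2,5}; accept 1 in set

Answer: ACCEPT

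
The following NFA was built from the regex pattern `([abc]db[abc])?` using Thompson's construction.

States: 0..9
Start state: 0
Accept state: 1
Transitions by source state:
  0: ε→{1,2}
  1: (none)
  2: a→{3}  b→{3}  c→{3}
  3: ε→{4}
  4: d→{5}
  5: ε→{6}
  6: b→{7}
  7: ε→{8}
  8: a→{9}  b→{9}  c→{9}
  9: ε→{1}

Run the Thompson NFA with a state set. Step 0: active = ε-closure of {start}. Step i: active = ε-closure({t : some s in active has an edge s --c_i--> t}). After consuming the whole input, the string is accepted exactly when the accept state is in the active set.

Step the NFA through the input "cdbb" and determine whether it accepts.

start: ε-closure({0}) = {0,1,2}
'c' @ 1: {3,4}
'd' @ 2: {5,6}
'b' @ 3: {7,8}
'b' @ 4: {1,9}  [accepting]
end set {1,9} — state 1 in

Answer: ACCEPT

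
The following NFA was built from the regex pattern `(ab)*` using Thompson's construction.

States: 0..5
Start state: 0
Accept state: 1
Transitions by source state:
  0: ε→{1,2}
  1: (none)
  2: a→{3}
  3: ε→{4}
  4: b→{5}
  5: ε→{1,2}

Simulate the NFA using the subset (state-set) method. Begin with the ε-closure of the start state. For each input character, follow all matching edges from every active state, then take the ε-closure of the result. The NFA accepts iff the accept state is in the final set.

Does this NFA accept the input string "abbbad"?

initial (ε-close {0}): {0,1,2}
'a' @ 1: {3,4}
'b' @ 2: {1,2,5}  ✓accept
'b' @ 3: {}  — state set empty
rest 'bad' ignored (set empty)
final: {}; accept 1 not in set

Answer: REJECT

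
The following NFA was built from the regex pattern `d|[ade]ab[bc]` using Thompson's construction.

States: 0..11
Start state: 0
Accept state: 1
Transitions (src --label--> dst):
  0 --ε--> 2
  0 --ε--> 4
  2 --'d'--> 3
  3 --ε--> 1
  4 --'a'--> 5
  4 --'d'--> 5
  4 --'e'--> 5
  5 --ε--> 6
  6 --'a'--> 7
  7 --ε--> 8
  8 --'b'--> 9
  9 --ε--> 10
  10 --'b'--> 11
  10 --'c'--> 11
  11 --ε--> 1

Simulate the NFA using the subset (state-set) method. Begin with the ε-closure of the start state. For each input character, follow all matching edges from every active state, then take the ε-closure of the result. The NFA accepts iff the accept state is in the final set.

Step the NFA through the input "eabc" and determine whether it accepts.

start: ε-closure({0}) = {0,2,4}
'e' @ 1: {5,6}
'a' @ 2: {7,8}
'b' @ 3: {9,10}
'c' @ 4: {1,11}  [accepting]
after full input: {1,11}  (accept=1 in)

Answer: ACCEPT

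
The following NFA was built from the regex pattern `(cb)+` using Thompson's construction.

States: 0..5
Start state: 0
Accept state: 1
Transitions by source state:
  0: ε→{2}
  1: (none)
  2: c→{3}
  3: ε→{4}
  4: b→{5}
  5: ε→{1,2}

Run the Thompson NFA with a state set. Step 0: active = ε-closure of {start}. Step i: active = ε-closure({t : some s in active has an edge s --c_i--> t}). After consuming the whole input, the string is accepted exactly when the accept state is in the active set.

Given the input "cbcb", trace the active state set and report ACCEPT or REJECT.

S₀ = ε-closure({0}) = {0,2}
'c' @ 1: {3,4}
'b' @ 2: {1,2,5}  (accept∈set)
'c' @ 3: {3,4}
'b' @ 4: {1,2,5}  (accept∈set)
end set {1,2,5} — state 1 in

Answer: ACCEPT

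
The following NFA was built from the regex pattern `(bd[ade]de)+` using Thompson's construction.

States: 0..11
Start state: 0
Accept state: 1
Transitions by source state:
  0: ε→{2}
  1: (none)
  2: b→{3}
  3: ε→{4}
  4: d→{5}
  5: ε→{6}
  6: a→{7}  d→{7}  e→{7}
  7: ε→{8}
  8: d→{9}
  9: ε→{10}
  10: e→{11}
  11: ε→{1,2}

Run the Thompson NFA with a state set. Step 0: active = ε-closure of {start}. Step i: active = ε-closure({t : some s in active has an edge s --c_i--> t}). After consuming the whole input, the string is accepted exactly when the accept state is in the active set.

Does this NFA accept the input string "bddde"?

initial (ε-close {0}): {0,2}
'b' @ 1: {3,4}
'd' @ 2: {5,6}
'd' @ 3: {7,8}
'd' @ 4: {9,10}
'e' @ 5: {1,2,11}  [accepting]
final: {1,2,11}; accept 1 in set

Answer: ACCEPT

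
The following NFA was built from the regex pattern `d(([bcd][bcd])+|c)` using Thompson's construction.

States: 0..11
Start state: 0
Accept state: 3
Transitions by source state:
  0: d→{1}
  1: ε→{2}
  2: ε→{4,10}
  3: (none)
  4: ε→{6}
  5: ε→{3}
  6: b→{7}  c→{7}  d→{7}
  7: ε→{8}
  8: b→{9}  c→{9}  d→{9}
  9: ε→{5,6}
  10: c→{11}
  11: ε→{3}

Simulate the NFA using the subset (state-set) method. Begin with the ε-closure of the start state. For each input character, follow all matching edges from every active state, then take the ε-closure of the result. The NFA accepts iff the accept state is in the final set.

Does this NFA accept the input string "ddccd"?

initial (ε-close {0}): {0}
'd' @ 1: {1,2,4,6,10}
'd' @ 2: {7,8}
'c' @ 3: {3,5,6,9}  (accept∈set)
'c' @ 4: {7,8}
'd' @ 5: {3,5,6,9}  (accept∈set)
end set {3,5,6,9} — state 3 in

Answer: ACCEPT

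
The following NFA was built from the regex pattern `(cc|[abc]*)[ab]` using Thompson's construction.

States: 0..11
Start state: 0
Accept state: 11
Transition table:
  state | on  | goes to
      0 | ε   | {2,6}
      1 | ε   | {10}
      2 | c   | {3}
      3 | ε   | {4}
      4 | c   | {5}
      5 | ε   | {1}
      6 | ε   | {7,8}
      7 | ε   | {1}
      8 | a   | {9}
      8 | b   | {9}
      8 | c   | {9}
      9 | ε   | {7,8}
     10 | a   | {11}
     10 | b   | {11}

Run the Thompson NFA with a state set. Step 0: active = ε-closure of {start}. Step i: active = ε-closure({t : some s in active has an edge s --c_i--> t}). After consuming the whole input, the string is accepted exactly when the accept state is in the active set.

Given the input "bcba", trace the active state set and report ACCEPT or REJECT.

Answer: ACCEPT

Derivation:
S₀ = ε-closure({0}) = {0,1,2,6,7,8,10}
'b' @ 1: {1,7,8,9,10,11}  (accept∈set)
'c' @ 2: {1,7,8,9,10}
'b' @ 3: {1,7,8,9,10,11}  (accept∈set)
'a' @ 4: {1,7,8,9,10,11}  (accept∈set)
end set {1,7,8,9,10,11} — state 11 in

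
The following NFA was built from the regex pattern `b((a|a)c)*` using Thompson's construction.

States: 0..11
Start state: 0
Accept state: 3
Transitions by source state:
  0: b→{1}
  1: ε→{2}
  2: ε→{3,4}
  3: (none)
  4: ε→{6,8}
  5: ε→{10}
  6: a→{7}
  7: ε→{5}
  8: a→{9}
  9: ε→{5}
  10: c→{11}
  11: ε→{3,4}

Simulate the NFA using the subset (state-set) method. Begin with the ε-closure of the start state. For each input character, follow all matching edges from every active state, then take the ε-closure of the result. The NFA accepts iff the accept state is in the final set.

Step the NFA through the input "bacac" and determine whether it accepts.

Answer: ACCEPT

Trace:
S₀ = ε-closure({0}) = {0}
'b' @ 1: {1,2,3,4,6,8}  (accept∈set)
'a' @ 2: {5,7,9,10}
'c' @ 3: {3,4,6,8,11}  (accept∈set)
'a' @ 4: {5,7,9,10}
'c' @ 5: {3,4,6,8,11}  (accept∈set)
end set {3,4,6,8,11} — state 3 in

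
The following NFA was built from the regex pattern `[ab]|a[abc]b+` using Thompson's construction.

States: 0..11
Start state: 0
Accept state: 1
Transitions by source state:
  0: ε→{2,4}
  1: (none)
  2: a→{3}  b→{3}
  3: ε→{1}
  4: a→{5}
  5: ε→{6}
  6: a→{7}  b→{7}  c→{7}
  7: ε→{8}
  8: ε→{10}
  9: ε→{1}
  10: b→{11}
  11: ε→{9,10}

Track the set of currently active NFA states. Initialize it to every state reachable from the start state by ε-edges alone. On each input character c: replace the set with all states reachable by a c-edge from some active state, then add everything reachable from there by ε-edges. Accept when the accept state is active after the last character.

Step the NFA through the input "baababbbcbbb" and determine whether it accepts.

Answer: REJECT

Trace:
S₀ = ε-closure({0}) = {0,2,4}
'b' @ 1: {1,3}  ✓accept
'a' @ 2: {}  — state set empty
rest 'ababbbcbbb' ignored (set empty)
after full input: {}  (accept=1 not in)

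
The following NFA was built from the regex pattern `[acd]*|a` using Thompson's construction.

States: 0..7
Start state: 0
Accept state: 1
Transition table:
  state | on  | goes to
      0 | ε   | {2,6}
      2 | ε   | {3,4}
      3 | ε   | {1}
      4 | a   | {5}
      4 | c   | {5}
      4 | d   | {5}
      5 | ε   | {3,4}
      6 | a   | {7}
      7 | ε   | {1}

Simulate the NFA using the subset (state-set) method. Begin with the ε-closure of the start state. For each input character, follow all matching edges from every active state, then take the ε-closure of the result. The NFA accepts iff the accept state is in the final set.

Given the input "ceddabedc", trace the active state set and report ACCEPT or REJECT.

initial (ε-close {0}): {0,1,2,3,4,6}
'c' @ 1: {1,3,4,5}  ✓accept
'e' @ 2: {}  — state set empty
rest 'ddabedc' ignored (set empty)
final: {}; accept 1 not in set

Answer: REJECT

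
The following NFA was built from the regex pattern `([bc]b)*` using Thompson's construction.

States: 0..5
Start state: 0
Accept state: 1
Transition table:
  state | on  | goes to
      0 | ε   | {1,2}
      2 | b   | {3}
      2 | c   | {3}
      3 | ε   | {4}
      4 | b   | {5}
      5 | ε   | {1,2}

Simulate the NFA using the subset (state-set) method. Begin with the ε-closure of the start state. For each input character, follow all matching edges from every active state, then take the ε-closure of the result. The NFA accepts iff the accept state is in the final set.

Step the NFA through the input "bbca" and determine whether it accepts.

start: ε-closure({0}) = {0,1,2}
'b' @ 1: {3,4}
'b' @ 2: {1,2,5}  [accepting]
'c' @ 3: {3,4}
'a' @ 4: {}  — dead — no transitions
end set {} — state 1 not in

Answer: REJECT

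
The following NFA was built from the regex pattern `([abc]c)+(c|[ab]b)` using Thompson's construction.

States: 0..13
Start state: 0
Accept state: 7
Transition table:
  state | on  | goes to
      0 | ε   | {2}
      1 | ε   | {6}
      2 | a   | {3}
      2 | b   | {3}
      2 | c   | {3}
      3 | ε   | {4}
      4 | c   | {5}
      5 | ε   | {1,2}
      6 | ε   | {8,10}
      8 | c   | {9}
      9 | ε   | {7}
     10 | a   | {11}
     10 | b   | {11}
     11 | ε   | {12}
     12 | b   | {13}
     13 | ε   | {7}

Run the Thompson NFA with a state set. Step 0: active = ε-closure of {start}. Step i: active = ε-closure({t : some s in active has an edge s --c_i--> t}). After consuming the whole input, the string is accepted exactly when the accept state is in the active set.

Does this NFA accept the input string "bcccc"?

Answer: ACCEPT

Steps:
start: ε-closure({0}) = {0,2}
'b' @ 1: {3,4}
'c' @ 2: {1,2,5,6,8,10}
'c' @ 3: {3,4,7,9}  ✓accept
'c' @ 4: {1,2,5,6,8,10}
'c' @ 5: {3,4,7,9}  ✓accept
end set {3,4,7,9} — state 7 in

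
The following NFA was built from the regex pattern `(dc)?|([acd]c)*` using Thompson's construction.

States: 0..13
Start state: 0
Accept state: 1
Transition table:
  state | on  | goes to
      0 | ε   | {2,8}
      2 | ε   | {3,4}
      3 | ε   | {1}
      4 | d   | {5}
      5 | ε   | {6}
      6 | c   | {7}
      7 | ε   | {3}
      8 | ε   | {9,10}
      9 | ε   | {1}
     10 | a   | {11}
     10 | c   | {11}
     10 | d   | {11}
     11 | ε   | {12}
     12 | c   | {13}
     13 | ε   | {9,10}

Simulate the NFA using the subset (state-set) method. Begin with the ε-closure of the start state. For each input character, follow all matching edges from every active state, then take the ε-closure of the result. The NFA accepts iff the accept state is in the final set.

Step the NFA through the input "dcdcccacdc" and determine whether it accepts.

start: ε-closure({0}) = {0,1,2,3,4,8,9,10}
'd' @ 1: {5,6,11,12}
'c' @ 2: {1,3,7,9,10,13}  [accepting]
'd' @ 3: {11,12}
'c' @ 4: {1,9,10,13}  [accepting]
'c' @ 5: {11,12}
'c' @ 6: {1,9,10,13}  [accepting]
'a' @ 7: {11,12}
'c' @ 8: {1,9,10,13}  [accepting]
'd' @ 9: {11,12}
'c' @ 10: {1,9,10,13}  [accepting]
end set {1,9,10,13} — state 1 in

Answer: ACCEPT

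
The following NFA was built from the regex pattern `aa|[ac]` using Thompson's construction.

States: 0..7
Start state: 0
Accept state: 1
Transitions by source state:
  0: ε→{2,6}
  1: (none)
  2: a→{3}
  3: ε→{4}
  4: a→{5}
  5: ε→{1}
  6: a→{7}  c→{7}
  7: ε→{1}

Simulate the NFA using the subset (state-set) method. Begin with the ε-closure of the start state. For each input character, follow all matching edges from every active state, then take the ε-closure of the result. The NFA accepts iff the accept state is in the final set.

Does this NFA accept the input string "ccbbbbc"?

Answer: REJECT

Derivation:
S₀ = ε-closure({0}) = {0,2,6}
'c' @ 1: {1,7}  ✓accept
'c' @ 2: {}  — dead — no transitions
rest 'bbbbc' ignored (set empty)
final: {}; accept 1 not in set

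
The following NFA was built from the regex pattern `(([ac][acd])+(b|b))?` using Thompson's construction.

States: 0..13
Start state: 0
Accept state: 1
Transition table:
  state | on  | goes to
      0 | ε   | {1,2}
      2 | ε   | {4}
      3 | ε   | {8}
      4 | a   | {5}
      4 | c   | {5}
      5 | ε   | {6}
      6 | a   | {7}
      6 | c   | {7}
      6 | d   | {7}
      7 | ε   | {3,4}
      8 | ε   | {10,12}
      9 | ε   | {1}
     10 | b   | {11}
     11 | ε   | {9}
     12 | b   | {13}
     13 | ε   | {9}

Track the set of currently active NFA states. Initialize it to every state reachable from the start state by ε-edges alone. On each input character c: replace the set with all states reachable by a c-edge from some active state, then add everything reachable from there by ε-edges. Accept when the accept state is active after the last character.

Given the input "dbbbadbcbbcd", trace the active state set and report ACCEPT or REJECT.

start: ε-closure({0}) = {0,1,2,4}
'd' @ 1: {}  — state set empty
rest 'bbbadbcbbcd' ignored (set empty)
after full input: {}  (accept=1 not in)

Answer: REJECT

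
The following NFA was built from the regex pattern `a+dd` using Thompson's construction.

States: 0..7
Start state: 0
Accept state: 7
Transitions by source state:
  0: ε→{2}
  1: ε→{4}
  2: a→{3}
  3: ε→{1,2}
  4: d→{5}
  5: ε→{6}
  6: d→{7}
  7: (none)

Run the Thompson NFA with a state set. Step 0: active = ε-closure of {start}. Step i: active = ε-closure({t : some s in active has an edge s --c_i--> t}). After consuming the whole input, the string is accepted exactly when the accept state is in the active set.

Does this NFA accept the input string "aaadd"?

S₀ = ε-closure({0}) = {0,2}
'a' @ 1: {1,2,3,4}
'a' @ 2: {1,2,3,4}
'a' @ 3: {1,2,3,4}
'd' @ 4: {5,6}
'd' @ 5: {7}  ✓accept
end set {7} — state 7 in

Answer: ACCEPT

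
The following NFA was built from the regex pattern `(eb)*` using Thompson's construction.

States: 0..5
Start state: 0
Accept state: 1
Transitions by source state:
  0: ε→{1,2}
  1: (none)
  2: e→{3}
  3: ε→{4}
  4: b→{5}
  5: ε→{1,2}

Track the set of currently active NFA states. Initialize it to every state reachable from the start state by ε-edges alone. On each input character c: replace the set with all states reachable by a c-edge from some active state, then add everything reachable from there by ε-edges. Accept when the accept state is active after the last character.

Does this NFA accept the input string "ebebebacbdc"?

S₀ = ε-closure({0}) = {0,1,2}
'e' @ 1: {3,4}
'b' @ 2: {1,2,5}  [accepting]
'e' @ 3: {3,4}
'b' @ 4: {1,2,5}  [accepting]
'e' @ 5: {3,4}
'b' @ 6: {1,2,5}  [accepting]
'a' @ 7: {}  — dead — no transitions
rest 'cbdc' ignored (set empty)
final: {}; accept 1 not in set

Answer: REJECT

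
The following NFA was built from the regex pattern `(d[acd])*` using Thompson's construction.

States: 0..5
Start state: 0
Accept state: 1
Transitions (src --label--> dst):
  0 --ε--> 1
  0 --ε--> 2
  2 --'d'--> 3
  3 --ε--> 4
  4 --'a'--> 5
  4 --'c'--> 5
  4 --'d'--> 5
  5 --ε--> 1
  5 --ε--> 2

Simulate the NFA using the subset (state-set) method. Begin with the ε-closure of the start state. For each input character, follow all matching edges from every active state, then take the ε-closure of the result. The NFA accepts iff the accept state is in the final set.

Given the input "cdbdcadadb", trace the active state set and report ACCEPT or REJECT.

Answer: REJECT

Trace:
start: ε-closure({0}) = {0,1,2}
'c' @ 1: {}  — dead — no transitions
rest 'dbdcadadb' ignored (set empty)
end set {} — state 1 not in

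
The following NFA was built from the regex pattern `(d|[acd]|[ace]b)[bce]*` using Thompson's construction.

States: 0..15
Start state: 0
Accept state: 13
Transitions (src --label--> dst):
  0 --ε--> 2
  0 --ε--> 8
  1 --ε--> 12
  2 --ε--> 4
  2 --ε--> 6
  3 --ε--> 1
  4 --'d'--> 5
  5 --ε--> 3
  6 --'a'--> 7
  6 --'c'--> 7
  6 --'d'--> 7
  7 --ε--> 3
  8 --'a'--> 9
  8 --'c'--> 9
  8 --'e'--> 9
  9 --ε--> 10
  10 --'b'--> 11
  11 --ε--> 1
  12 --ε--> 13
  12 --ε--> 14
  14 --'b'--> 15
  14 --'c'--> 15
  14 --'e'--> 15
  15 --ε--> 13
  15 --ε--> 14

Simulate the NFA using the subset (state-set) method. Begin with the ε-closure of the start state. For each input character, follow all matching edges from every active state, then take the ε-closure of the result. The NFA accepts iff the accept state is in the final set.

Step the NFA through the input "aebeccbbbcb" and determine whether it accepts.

Answer: ACCEPT

Derivation:
S₀ = ε-closure({0}) = {0,2,4,6,8}
'a' @ 1: {1,3,7,9,10,12,13,14}  (accept∈set)
'e' @ 2: {13,14,15}  (accept∈set)
'b' @ 3: {13,14,15}  (accept∈set)
'e' @ 4: {13,14,15}  (accept∈set)
'c' @ 5: {13,14,15}  (accept∈set)
'c' @ 6: {13,14,15}  (accept∈set)
'b' @ 7: {13,14,15}  (accept∈set)
'b' @ 8: {13,14,15}  (accept∈set)
'b' @ 9: {13,14,15}  (accept∈set)
'c' @ 10: {13,14,15}  (accept∈set)
'b' @ 11: {13,14,15}  (accept∈set)
final: {13,14,15}; accept 13 in set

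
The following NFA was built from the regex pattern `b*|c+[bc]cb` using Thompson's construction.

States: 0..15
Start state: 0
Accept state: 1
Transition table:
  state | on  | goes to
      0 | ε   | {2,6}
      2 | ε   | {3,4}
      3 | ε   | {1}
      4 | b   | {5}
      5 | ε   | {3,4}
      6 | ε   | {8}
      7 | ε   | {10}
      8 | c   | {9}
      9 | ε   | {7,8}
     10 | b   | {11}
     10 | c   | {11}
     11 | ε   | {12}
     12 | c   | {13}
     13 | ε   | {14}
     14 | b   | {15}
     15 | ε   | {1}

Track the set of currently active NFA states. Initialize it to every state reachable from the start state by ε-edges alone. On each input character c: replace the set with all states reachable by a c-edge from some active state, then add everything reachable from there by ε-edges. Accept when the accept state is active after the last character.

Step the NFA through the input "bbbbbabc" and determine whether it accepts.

start: ε-closure({0}) = {0,1,2,3,4,6,8}
'b' @ 1: {1,3,4,5}  (accept∈set)
'b' @ 2: {1,3,4,5}  (accept∈set)
'b' @ 3: {1,3,4,5}  (accept∈set)
'b' @ 4: {1,3,4,5}  (accept∈set)
'b' @ 5: {1,3,4,5}  (accept∈set)
'a' @ 6: {}  — no active states
rest 'bc' ignored (set empty)
end set {} — state 1 not in

Answer: REJECT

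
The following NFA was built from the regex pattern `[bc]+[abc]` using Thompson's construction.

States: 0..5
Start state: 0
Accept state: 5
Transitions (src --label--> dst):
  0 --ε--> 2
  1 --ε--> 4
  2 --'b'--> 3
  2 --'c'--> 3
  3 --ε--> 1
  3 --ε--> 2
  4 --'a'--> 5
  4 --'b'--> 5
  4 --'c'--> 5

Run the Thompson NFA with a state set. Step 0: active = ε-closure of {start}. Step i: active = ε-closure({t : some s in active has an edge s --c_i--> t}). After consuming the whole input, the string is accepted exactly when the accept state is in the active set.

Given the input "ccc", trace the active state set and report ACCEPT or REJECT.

start: ε-closure({0}) = {0,2}
'c' @ 1: {1,2,3,4}
'c' @ 2: {1,2,3,4,5}  [accepting]
'c' @ 3: {1,2,3,4,5}  [accepting]
final: {1,2,3,4,5}; accept 5 in set

Answer: ACCEPT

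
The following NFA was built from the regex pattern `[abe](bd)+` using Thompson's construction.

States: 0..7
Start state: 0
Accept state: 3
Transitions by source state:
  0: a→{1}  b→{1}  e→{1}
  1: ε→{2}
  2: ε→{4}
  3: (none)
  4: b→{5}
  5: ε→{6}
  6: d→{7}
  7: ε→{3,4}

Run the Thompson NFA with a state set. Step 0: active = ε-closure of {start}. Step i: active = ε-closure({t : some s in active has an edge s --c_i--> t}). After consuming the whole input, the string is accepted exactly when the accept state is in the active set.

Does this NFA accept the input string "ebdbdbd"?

Answer: ACCEPT

Derivation:
start: ε-closure({0}) = {0}
'e' @ 1: {1,2,4}
'b' @ 2: {5,6}
'd' @ 3: {3,4,7}  (accept∈set)
'b' @ 4: {5,6}
'd' @ 5: {3,4,7}  (accept∈set)
'b' @ 6: {5,6}
'd' @ 7: {3,4,7}  (accept∈set)
final: {3,4,7}; accept 3 in set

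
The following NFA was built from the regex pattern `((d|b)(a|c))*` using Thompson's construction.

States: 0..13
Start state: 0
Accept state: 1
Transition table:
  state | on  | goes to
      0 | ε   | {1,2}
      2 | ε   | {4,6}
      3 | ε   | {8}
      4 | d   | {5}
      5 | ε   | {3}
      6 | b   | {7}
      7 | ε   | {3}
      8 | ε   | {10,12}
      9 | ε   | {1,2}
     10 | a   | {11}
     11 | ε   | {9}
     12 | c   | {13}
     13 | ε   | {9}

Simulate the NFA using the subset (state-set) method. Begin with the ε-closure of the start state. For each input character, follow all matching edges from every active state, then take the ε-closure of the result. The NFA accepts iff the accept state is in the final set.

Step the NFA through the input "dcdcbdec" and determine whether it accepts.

initial (ε-close {0}): {0,1,2,4,6}
'd' @ 1: {3,5,8,10,12}
'c' @ 2: {1,2,4,6,9,13}  (accept∈set)
'd' @ 3: {3,5,8,10,12}
'c' @ 4: {1,2,4,6,9,13}  (accept∈set)
'b' @ 5: {3,7,8,10,12}
'd' @ 6: {}  — no active states
rest 'ec' ignored (set empty)
after full input: {}  (accept=1 not in)

Answer: REJECT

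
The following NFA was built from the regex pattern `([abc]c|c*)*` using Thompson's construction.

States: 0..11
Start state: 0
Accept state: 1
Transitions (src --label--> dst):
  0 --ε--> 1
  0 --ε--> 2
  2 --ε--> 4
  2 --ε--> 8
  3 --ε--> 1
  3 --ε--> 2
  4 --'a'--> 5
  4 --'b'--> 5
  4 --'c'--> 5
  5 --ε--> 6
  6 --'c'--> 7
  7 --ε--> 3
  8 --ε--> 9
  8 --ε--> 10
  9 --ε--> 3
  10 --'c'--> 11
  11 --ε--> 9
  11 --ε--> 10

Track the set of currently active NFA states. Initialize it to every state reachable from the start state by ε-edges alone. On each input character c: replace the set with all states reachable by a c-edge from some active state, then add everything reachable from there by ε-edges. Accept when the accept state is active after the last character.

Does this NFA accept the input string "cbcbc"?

S₀ = ε-closure({0}) = {0,1,2,3,4,8,9,10}
'c' @ 1: {1,2,3,4,5,6,8,9,10,11}  ✓accept
'b' @ 2: {5,6}
'c' @ 3: {1,2,3,4,7,8,9,10}  ✓accept
'b' @ 4: {5,6}
'c' @ 5: {1,2,3,4,7,8,9,10}  ✓accept
after full input: {1,2,3,4,7,8,9,10}  (accept=1 in)

Answer: ACCEPT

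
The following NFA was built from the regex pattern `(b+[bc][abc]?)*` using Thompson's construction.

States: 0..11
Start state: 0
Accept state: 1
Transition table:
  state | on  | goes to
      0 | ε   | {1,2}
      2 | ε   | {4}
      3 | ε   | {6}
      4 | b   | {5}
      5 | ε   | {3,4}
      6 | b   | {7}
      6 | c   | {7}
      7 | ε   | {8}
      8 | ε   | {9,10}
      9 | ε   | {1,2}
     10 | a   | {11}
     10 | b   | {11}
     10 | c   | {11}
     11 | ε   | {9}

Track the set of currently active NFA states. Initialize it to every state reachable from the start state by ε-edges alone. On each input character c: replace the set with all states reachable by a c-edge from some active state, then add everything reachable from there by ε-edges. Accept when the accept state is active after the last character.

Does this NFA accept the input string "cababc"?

S₀ = ε-closure({0}) = {0,1,2,4}
'c' @ 1: {}  — no active states
rest 'ababc' ignored (set empty)
end set {} — state 1 not in

Answer: REJECT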